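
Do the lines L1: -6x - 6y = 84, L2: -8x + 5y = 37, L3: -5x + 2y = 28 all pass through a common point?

Intersecting L1 and L2: solving the 2×2 system gives (x, y) = (-107/13, -75/13).
Substitute into L3: (-5)(-107/13) + (2)(-75/13) = 385/13.
But L3 requires 28 ≠ 385/13, so the three lines have no common point.

No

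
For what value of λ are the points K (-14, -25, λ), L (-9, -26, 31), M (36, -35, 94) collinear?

24

Collinearity requires KL × KM = 0; each component is linear in λ.
The x-component gives (-9)λ + (216) = 0, so λ = 24.
The remaining components then also vanish.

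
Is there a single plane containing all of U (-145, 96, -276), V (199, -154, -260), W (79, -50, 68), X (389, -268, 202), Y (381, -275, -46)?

No

The plane through U, V, W has normal n = UV × UW = (-83664, -114752, 5776) and equation n·P = -479088.
Checking the remaining points: n·X = -625008, n·Y = -584880.
Since n·X = -625008 ≠ -479088, X is off the plane and the points are not all coplanar.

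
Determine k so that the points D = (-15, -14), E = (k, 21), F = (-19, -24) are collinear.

-1

Collinearity: (E − D) must be parallel to (F − D) = (-4, -10).
Cross-multiplying the components: (k − (-15))·(-10) = (35)·(-4).
Solving gives k = -1.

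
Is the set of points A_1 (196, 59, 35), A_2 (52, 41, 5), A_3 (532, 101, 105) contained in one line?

A_1A_2 = (-144, -18, -30), A_1A_3 = (336, 42, 70).
Each component of A_1A_3 is -7/3 times the corresponding component of A_1A_2, so A_1A_3 = -7/3·A_1A_2 and the points are collinear.

Yes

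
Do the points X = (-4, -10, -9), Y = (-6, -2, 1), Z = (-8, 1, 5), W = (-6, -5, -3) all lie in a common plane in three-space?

No

With X as base: XY = (-2, 8, 10), XZ = (-4, 11, 14), XW = (-2, 5, 6).
XZ × XW = (-4, -4, 2).
XY · (XZ × XW) = -4.
Since -4 ≠ 0, the four points are not coplanar.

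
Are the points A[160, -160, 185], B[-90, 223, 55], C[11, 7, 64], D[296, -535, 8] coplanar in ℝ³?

The four points are coplanar iff the 3×3 determinant with rows AB, AC, AD is zero.
Rows: (-250, 383, -130), (-149, 167, -121), (136, -375, -177).
Expanding along the first row: (-250)(-74934) − (383)(42829) + (-130)(33163) = -1981197.
Nonzero ⇒ not coplanar.

No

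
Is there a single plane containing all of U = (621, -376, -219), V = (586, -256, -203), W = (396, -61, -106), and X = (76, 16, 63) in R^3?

No

The four points are coplanar iff the 3×3 determinant with rows UV, UW, UX is zero.
Rows: (-35, 120, 16), (-225, 315, 113), (-545, 392, 282).
Expanding along the first row: (-35)(44534) − (120)(-1865) + (16)(83475) = 710.
Nonzero ⇒ not coplanar.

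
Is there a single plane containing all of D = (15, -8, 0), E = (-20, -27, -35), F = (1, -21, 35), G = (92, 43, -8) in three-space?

No

A normal to the plane through D, E, F is n = DE × DF = (-1120, 1715, 189).
The plane has equation n·P = -30520. For G: n·G = -30807.
-30807 ≠ -30520, so G is off the plane.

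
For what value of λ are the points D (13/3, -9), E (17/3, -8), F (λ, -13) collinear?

-1

The three points are collinear iff det[DE; DF] = 0.
This determinant is linear in λ: (-1)λ + (-1) = 0, so λ = -1.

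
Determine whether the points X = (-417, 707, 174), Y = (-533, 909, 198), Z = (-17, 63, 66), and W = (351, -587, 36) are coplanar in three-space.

With X as base: XY = (-116, 202, 24), XZ = (400, -644, -108), XW = (768, -1294, -138).
XZ × XW = (-50880, -27744, -23008).
XY · (XZ × XW) = -254400.
Since -254400 ≠ 0, the four points are not coplanar.

No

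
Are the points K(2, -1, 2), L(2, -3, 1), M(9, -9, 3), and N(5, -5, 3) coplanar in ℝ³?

With K as base: KL = (0, -2, -1), KM = (7, -8, 1), KN = (3, -4, 1).
KM × KN = (-4, -4, -4).
KL · (KM × KN) = 12.
Since 12 ≠ 0, the four points are not coplanar.

No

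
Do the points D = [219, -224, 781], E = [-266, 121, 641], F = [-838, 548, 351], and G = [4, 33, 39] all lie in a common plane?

With D as base: DE = (-485, 345, -140), DF = (-1057, 772, -430), DG = (-215, 257, -742).
DF × DG = (-462314, -691844, -105669).
DE · (DF × DG) = 329770.
Since 329770 ≠ 0, the four points are not coplanar.

No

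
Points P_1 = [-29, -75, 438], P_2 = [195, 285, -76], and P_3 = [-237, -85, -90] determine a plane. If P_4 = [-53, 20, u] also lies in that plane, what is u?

The plane through P_1, P_2, P_3 has equation −195220x + 225184y + 72640z = 20588900.
Substituting P_4: (72640)u + (14850340) = 20588900, so u = 79.

79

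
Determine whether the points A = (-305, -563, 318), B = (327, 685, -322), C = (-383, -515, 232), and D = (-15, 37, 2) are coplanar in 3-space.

The four points are coplanar iff the 3×3 determinant with rows AB, AC, AD is zero.
Rows: (632, 1248, -640), (-78, 48, -86), (290, 600, -316).
Expanding along the first row: (632)(36432) − (1248)(49588) + (-640)(-60720) = 0.
Zero determinant ⇒ coplanar.

Yes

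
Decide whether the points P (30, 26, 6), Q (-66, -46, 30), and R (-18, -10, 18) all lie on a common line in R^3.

PQ = (-96, -72, 24), PR = (-48, -36, 12).
Each component of PR is 1/2 times the corresponding component of PQ, so PR = 1/2·PQ and the points are collinear.

Yes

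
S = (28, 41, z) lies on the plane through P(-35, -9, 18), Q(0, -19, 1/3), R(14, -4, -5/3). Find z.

A normal to the plane is n = PQ × PR = (285, -532/3, 665).
S lies in the plane iff n · PS = 0.
This gives (665)z + (-8645/3) = 0, so z = 13/3.

13/3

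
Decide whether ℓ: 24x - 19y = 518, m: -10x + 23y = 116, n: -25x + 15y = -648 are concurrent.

No

The three lines meet at one point iff the augmented coefficient matrix [aᵢ bᵢ cᵢ] has rank < 3, i.e. its determinant vanishes.
Here the determinant is -1086.
Nonzero, so no common point exists.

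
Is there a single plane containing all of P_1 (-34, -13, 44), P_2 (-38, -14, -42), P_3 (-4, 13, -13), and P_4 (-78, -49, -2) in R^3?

No

A normal to the plane through P_1, P_2, P_3 is n = P_1P_2 × P_1P_3 = (2293, -2808, -74).
The plane has equation n·P = -44714. For P_4: n·P_4 = -41114.
-41114 ≠ -44714, so P_4 is off the plane.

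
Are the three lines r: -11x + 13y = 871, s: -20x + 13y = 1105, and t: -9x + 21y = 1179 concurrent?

Intersecting r and s: solving the 2×2 system gives (x, y) = (-26, 45).
Substitute into t: (-9)(-26) + (21)(45) = 1179.
This equals 1179, so (-26, 45) lies on all three lines and they are concurrent.

Yes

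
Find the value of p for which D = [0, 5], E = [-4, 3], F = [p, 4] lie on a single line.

Collinearity: (F − D) must be parallel to (E − D) = (-4, -2).
Cross-multiplying the components: (p − 0)·(-2) = (-1)·(-4).
Solving gives p = -2.

-2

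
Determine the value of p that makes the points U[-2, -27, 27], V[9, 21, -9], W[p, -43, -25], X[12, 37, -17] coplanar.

Normal to plane UVX: n = (192, -20, 32); plane equation n·P = 1020.
Requiring n·W = 1020: (192)p + (60) = 1020.
So p = 5.

5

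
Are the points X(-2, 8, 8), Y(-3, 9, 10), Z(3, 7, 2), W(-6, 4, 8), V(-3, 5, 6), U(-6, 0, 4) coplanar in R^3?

The plane through X, Y, Z has normal n = XY × XZ = (-4, 4, -4) and equation n·P = 8.
Checking the remaining points: n·W = 8, n·V = 8, n·U = 8.
All equal 8, so all 6 points lie in one plane.

Yes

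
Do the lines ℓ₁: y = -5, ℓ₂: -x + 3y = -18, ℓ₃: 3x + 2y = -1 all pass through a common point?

Yes

The three lines meet at one point iff the augmented coefficient matrix [aᵢ bᵢ cᵢ] has rank < 3, i.e. its determinant vanishes.
Here the determinant is 0.
It vanishes, so the lines are concurrent at (3, -5).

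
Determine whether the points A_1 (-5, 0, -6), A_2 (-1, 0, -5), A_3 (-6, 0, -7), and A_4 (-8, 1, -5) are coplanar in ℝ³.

No

The four points are coplanar iff the 3×3 determinant with rows A_1A_2, A_1A_3, A_1A_4 is zero.
Rows: (4, 0, 1), (-1, 0, -1), (-3, 1, 1).
Expanding along the first row: (4)(1) − (0)(-4) + (1)(-1) = 3.
Nonzero ⇒ not coplanar.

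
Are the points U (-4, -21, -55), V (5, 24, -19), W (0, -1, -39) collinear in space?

Yes

UV = (9, 45, 36), UW = (4, 20, 16).
UV × UW = (0, 0, 0).
The cross product vanishes, so the three points are collinear.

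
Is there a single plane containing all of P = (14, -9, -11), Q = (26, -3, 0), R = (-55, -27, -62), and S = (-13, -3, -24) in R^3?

The four points are coplanar iff the 3×3 determinant with rows PQ, PR, PS is zero.
Rows: (12, 6, 11), (-69, -18, -51), (-27, 6, -13).
Expanding along the first row: (12)(540) − (6)(-480) + (11)(-900) = -540.
Nonzero ⇒ not coplanar.

No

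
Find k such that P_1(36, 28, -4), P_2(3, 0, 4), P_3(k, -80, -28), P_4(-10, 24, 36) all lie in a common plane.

Coplanarity ⇔ det[P_1P_2; P_1P_3; P_1P_4] = 0.
Expanding, this is linear in k: (1088)k + (35904) = 0.
So k = -33.

-33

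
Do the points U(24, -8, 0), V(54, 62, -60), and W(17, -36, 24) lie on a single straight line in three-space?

No

UV = (30, 70, -60), UW = (-7, -28, 24).
Comparing components 3 and 1: (-60)(-7) − (30)(24) = -300 ≠ 0, so UV and UW are not parallel and the points are not collinear.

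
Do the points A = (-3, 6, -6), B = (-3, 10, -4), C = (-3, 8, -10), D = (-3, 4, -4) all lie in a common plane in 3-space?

With A as base: AB = (0, 4, 2), AC = (0, 2, -4), AD = (0, -2, 2).
AC × AD = (-4, 0, 0).
AB · (AC × AD) = 0.
The scalar triple product vanishes, so the four points are coplanar.

Yes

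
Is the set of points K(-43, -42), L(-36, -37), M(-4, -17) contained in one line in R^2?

No

KL = (7, 5), KM = (39, 25).
Twice the signed area of △KLM is (7)(25) − (5)(39) = -20.
The area is nonzero, so the three points are not collinear.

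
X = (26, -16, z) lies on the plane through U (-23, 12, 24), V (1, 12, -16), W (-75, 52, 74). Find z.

-32

A normal to the plane is n = UV × UW = (1600, 880, 960).
X lies in the plane iff n · UX = 0.
This gives (960)z + (30720) = 0, so z = -32.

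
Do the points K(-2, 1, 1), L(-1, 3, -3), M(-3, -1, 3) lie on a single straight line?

KL = (1, 2, -4), KM = (-1, -2, 2).
KL × KM = (-4, 2, 0).
The cross product is nonzero, so the points do not lie on one line.

No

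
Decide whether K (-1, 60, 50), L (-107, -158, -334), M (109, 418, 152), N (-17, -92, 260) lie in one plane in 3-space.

Yes

The four points are coplanar iff the 3×3 determinant with rows KL, KM, KN is zero.
Rows: (-106, -218, -384), (110, 358, 102), (-16, -152, 210).
Expanding along the first row: (-106)(90684) − (-218)(24732) + (-384)(-10992) = 0.
Zero determinant ⇒ coplanar.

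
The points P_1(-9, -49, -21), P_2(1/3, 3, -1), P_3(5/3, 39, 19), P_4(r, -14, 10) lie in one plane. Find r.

Coplanarity ⇔ det[P_1P_2; P_1P_3; P_1P_4] = 0.
Expanding, this is linear in r: (320)r + (16640/3) = 0.
So r = -52/3.

-52/3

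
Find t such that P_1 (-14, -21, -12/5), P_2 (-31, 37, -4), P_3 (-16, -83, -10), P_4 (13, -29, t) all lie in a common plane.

46/5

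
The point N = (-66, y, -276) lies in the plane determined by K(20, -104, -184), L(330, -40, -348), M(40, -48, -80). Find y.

-184

The plane through K, L, M has equation 15840x − 35520y + 16080z = 1052160.
Substituting N: (-35520)y + (-5483520) = 1052160, so y = -184.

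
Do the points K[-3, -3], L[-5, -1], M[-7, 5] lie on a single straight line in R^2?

No

KL = (-2, 2), KM = (-4, 8).
Twice the signed area of △KLM is (-2)(8) − (2)(-4) = -8.
The area is nonzero, so the three points are not collinear.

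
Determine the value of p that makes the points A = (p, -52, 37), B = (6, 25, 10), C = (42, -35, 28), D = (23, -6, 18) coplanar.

57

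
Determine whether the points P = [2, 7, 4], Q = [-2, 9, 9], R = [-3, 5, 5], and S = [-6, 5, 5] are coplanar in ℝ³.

No

With P as base: PQ = (-4, 2, 5), PR = (-5, -2, 1), PS = (-8, -2, 1).
PR × PS = (0, -3, -6).
PQ · (PR × PS) = -36.
Since -36 ≠ 0, the four points are not coplanar.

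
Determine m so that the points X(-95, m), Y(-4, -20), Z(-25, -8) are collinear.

32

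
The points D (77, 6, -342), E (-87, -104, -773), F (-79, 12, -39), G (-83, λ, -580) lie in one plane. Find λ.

-73

Coplanarity ⇔ det[DE; DF; DG] = 0.
Expanding, this is linear in λ: (116928)λ + (8535744) = 0.
So λ = -73.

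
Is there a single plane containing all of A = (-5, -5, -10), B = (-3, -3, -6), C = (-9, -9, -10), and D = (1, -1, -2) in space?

A normal to the plane through A, B, C is n = AB × AC = (16, -16, 0).
The plane has equation n·P = 0. For D: n·D = 32.
32 ≠ 0, so D is off the plane.

No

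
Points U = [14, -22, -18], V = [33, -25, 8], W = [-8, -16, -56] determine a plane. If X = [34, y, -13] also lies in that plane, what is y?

Coplanarity requires UV · (UW × UX) = 0.
UV = (19, -3, 26), UW = (-22, 6, -38); the triple product is linear in y with coefficient 150 and constant term 2700.
Setting it to zero: y = -18.

-18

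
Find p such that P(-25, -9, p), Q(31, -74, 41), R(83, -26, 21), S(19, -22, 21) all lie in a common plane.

17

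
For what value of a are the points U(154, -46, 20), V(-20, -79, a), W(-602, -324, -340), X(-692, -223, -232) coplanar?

-28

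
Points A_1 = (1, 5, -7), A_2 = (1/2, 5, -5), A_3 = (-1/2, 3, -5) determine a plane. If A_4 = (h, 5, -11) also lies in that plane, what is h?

The plane through A_1, A_2, A_3 has equation 4x − 2y + 1z = -13.
Substituting A_4: (4)h + (-21) = -13, so h = 2.

2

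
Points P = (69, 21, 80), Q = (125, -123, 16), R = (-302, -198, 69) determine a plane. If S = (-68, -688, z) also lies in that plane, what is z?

A normal to the plane is n = PQ × PR = (-12432, 24360, -65688).
S lies in the plane iff n · PS = 0.
This gives (-65688)z + (-10313016) = 0, so z = -157.

-157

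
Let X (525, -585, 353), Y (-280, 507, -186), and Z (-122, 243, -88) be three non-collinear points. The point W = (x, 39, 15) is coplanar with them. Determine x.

The plane through X, Y, Z has equation −35280x − 6272y + 39984z = -738528.
Substituting W: (-35280)x + (355152) = -738528, so x = 31.

31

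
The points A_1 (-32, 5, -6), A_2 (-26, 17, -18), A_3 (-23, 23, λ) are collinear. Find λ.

Collinearity requires A_1A_2 × A_1A_3 = 0; each component is linear in λ.
The x-component gives (12)λ + (288) = 0, so λ = -24.
The remaining components then also vanish.

-24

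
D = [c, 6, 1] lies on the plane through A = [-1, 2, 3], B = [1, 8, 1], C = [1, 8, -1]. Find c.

1/3

A normal to the plane is n = AB × AC = (-12, 4, 0).
D lies in the plane iff n · AD = 0.
This gives (-12)c + (4) = 0, so c = 1/3.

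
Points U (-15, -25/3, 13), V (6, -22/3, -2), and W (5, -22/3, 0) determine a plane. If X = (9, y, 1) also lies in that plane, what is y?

The plane through U, V, W has equation 2x − 27y + 1z = 208.
Substituting X: (-27)y + (19) = 208, so y = -7.

-7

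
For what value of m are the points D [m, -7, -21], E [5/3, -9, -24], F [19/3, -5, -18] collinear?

4

Direction EF = (14/3, 4, 6). From the y-coordinate of D, the parameter along the line is τ = (-7 − (-9))/4 = 1/2.
Then m = 5/3 + 1/2·(14/3) = 4.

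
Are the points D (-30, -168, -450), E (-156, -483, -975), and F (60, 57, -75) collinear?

Yes

DE = (-126, -315, -525), DF = (90, 225, 375).
DE × DF = (0, 0, 0).
The cross product vanishes, so the three points are collinear.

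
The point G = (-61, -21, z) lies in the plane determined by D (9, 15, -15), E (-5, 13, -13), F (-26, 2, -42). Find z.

-109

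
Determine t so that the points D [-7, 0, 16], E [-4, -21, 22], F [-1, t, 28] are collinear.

-42

Collinearity requires DE × DF = 0; each component is linear in t.
The x-component gives (-6)t + (-252) = 0, so t = -42.
The remaining components then also vanish.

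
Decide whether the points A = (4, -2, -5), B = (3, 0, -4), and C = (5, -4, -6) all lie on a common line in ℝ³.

Yes

AB = (-1, 2, 1), AC = (1, -2, -1).
Each component of AC is -1 times the corresponding component of AB, so AC = -1·AB and the points are collinear.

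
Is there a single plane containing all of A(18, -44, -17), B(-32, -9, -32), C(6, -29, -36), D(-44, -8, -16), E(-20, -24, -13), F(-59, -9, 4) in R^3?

The plane through A, B, C has normal n = AB × AC = (-440, -770, -330) and equation n·P = 31570.
Checking the remaining points: n·D = 30800, n·E = 31570, n·F = 31570.
Since n·D = 30800 ≠ 31570, D is off the plane and the points are not all coplanar.

No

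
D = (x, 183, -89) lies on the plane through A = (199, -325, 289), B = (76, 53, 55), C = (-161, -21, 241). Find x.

152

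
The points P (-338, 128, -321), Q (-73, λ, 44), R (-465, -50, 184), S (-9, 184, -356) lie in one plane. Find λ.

Normal to plane PRS: n = (-22050, 161700, 51450); plane equation n·X = 11635050.
Requiring n·Q = 11635050: (161700)λ + (3873450) = 11635050.
So λ = 48.

48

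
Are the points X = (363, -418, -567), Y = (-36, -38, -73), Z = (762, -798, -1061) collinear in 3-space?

XY = (-399, 380, 494), XZ = (399, -380, -494).
XY × XZ = (0, 0, 0).
The cross product vanishes, so the three points are collinear.

Yes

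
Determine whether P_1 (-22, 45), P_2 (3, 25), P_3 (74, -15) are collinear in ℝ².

No

P_1P_2 = (25, -20), P_1P_3 = (96, -60).
det[P_1P_2; P_1P_3] = (25)(-60) − (-20)(96) = 420.
The determinant is nonzero, so they are not collinear.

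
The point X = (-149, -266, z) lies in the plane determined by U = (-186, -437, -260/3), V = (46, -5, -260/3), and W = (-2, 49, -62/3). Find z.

A normal to the plane is n = UV × UW = (28512, -15312, 33264).
X lies in the plane iff n · UX = 0.
This gives (33264)z + (1319472) = 0, so z = -119/3.

-119/3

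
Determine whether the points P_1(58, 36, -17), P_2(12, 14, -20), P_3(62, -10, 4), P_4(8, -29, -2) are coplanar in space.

No

With P_1 as base: P_1P_2 = (-46, -22, -3), P_1P_3 = (4, -46, 21), P_1P_4 = (-50, -65, 15).
P_1P_3 × P_1P_4 = (675, -1110, -2560).
P_1P_2 · (P_1P_3 × P_1P_4) = 1050.
Since 1050 ≠ 0, the four points are not coplanar.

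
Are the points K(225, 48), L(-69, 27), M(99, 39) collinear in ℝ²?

KL = (-294, -21), KM = (-126, -9).
Checking proportionality: KM = 3/7·KL, so the vectors are parallel and the points are collinear.

Yes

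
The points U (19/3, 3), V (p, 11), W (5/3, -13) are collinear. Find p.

Collinearity: (V − U) must be parallel to (W − U) = (-14/3, -16).
Cross-multiplying the components: (p − 19/3)·(-16) = (8)·(-14/3).
Solving gives p = 26/3.

26/3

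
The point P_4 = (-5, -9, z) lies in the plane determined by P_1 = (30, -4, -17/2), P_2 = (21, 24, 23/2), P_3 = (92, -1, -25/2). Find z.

-17/2

Coplanarity requires P_1P_2 · (P_1P_3 × P_1P_4) = 0.
P_1P_2 = (-9, 28, 20), P_1P_3 = (62, 3, -4); the triple product is linear in z with coefficient -1763 and constant term -29971/2.
Setting it to zero: z = -17/2.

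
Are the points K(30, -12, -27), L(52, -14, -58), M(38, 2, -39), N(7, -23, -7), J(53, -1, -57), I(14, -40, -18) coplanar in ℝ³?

The plane through K, L, M has normal n = KL × KM = (458, 16, 324) and equation n·P = 4800.
Checking the remaining points: n·N = 570, n·J = 5790, n·I = -60.
Since n·N = 570 ≠ 4800, N is off the plane and the points are not all coplanar.

No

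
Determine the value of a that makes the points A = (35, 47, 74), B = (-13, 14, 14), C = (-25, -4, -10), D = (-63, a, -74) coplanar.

-48

Coplanarity ⇔ det[AB; AC; AD] = 0.
Expanding, this is linear in a: (-432)a + (-20736) = 0.
So a = -48.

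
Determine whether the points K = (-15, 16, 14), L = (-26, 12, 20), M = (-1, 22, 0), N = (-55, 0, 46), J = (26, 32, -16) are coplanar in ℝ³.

The plane through K, L, M has normal n = KL × KM = (20, -70, -10) and equation n·P = -1560.
Checking the remaining points: n·N = -1560, n·J = -1560.
All equal -1560, so all 5 points lie in one plane.

Yes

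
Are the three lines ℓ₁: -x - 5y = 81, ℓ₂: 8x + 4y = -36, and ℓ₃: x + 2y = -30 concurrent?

Yes

The three lines meet at one point iff the augmented coefficient matrix [aᵢ bᵢ cᵢ] has rank < 3, i.e. its determinant vanishes.
Here the determinant is 0.
It vanishes, so the lines are concurrent at (4, -17).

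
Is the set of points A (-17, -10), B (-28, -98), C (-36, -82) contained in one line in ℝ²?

No

AB = (-11, -88), AC = (-19, -72).
If collinear, AC would be a scalar multiple of AB. But (-11)·(-72) ≠ (-88)·(-19) (difference -880), so they are not parallel; the points are not collinear.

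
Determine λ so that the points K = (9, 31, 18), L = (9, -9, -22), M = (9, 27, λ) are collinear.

14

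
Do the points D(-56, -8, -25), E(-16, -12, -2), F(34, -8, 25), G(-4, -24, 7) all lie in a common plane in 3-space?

A normal to the plane through D, E, F is n = DE × DF = (-200, 70, 360).
The plane has equation n·P = 1640. For G: n·G = 1640.
Equal, so G lies in the plane and all four are coplanar.

Yes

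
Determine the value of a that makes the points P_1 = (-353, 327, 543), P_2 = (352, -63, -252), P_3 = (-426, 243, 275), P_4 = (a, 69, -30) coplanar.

4

Coplanarity ⇔ det[P_1P_2; P_1P_3; P_1P_4] = 0.
Expanding, this is linear in a: (37740)a + (-150960) = 0.
So a = 4.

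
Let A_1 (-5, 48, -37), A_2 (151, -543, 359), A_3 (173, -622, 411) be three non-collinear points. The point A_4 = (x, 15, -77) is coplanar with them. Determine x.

Coplanarity requires A_1A_2 · (A_1A_3 × A_1A_4) = 0.
A_1A_2 = (156, -591, 396), A_1A_3 = (178, -670, 448); the triple product is linear in x with coefficient 552 and constant term -44160.
Setting it to zero: x = 80.

80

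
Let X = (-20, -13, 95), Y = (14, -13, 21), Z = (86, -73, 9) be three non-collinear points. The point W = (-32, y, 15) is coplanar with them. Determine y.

A normal to the plane is n = XY × XZ = (-4440, -4920, -2040).
W lies in the plane iff n · XW = 0.
This gives (-4920)y + (152520) = 0, so y = 31.

31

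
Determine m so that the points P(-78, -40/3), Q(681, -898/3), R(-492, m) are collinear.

428/3

Collinearity: (R − P) must be parallel to (Q − P) = (759, -286).
Cross-multiplying the components: (m − (-40/3))·(759) = (-414)·(-286).
Solving gives m = 428/3.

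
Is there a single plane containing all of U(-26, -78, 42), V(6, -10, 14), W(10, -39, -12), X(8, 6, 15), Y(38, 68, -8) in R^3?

The plane through U, V, W has normal n = UV × UW = (-2580, 720, -1200) and equation n·P = -39480.
Checking the remaining points: n·X = -34320, n·Y = -39480.
Since n·X = -34320 ≠ -39480, X is off the plane and the points are not all coplanar.

No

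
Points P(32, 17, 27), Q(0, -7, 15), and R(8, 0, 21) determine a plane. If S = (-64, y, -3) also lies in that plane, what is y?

-53

Coplanarity requires PQ · (PR × PS) = 0.
PQ = (-32, -24, -12), PR = (-24, -17, -6); the triple product is linear in y with coefficient 96 and constant term 5088.
Setting it to zero: y = -53.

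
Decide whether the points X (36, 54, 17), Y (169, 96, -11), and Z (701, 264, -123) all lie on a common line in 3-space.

Yes

XY = (133, 42, -28), XZ = (665, 210, -140).
XY × XZ = (0, 0, 0).
The cross product vanishes, so the three points are collinear.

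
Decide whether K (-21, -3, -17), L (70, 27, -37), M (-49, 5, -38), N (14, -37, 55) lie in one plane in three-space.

With K as base: KL = (91, 30, -20), KM = (-28, 8, -21), KN = (35, -34, 72).
KM × KN = (-138, 1281, 672).
KL · (KM × KN) = 12432.
Since 12432 ≠ 0, the four points are not coplanar.

No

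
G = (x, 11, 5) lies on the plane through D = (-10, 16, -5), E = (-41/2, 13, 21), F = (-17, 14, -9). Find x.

-55/2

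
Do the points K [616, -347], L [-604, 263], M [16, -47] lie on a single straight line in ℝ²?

KL = (-1220, 610), KM = (-600, 300).
Checking proportionality: KM = 30/61·KL, so the vectors are parallel and the points are collinear.

Yes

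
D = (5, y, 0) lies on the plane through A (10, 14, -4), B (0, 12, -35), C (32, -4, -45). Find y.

A normal to the plane is n = AB × AC = (-476, -1092, 224).
D lies in the plane iff n · AD = 0.
This gives (-1092)y + (18564) = 0, so y = 17.

17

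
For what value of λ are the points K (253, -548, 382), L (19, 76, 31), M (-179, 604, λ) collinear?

-266

Direction KL = (-234, 624, -351). From the x-coordinate of M, the parameter along the line is τ = (-179 − 253)/(-234) = 24/13.
Then λ = 382 + 24/13·(-351) = -266.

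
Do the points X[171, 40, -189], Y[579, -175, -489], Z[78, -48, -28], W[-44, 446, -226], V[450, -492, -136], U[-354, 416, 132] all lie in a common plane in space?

The plane through X, Y, Z has normal n = XY × XZ = (-61015, -37788, -55899) and equation n·P = -1380174.
Checking the remaining points: n·W = -1535614, n·V = -1262790, n·U = -1499166.
Since n·W = -1535614 ≠ -1380174, W is off the plane and the points are not all coplanar.

No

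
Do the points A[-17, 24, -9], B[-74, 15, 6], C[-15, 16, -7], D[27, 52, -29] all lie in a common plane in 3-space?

No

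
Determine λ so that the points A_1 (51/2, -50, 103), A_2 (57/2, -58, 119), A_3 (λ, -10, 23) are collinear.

21/2

Direction A_1A_2 = (3, -8, 16). From the y-coordinate of A_3, the parameter along the line is τ = (-10 − (-50))/(-8) = -5.
Then λ = 51/2 + (-5)·(3) = 21/2.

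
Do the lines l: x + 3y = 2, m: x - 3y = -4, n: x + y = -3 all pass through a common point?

Intersecting l and m: solving the 2×2 system gives (x, y) = (-1, 1).
Substitute into n: (1)(-1) + (1)(1) = 0.
But n requires -3 ≠ 0, so the three lines have no common point.

No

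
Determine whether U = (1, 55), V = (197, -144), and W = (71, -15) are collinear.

UV = (196, -199), UW = (70, -70).
det[UV; UW] = (196)(-70) − (-199)(70) = 210.
The determinant is nonzero, so they are not collinear.

No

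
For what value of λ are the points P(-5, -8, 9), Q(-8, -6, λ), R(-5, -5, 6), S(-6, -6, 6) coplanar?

4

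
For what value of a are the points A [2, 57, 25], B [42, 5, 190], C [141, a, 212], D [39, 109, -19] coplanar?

73

The points are coplanar iff AB · (AC × AD) = 0.
Expanding, this is linear in a: (-7865)a + (574145) = 0.
So a = 73.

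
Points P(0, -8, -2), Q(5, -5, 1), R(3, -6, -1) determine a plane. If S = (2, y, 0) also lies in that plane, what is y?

The plane through P, Q, R has equation −3x + 4y + 1z = -34.
Substituting S: (4)y + (-6) = -34, so y = -7.

-7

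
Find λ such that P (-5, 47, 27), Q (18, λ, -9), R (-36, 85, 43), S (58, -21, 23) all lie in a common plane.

Normal to plane PRS: n = (936, 884, -286); plane equation n·X = 29146.
Requiring n·Q = 29146: (884)λ + (19422) = 29146.
So λ = 11.

11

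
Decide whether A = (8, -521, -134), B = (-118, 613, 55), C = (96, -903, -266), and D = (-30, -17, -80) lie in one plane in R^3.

No

With A as base: AB = (-126, 1134, 189), AC = (88, -382, -132), AD = (-38, 504, 54).
AC × AD = (45900, 264, 29836).
AB · (AC × AD) = 154980.
Since 154980 ≠ 0, the four points are not coplanar.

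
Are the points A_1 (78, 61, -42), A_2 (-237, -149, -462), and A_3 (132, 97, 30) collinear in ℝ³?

A_1A_2 = (-315, -210, -420), A_1A_3 = (54, 36, 72).
Each component of A_1A_3 is -6/35 times the corresponding component of A_1A_2, so A_1A_3 = -6/35·A_1A_2 and the points are collinear.

Yes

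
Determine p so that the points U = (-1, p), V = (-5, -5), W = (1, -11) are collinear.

-9

Collinearity: (U − V) must be parallel to (W − V) = (6, -6).
Cross-multiplying the components: (p − (-5))·(6) = (4)·(-6).
Solving gives p = -9.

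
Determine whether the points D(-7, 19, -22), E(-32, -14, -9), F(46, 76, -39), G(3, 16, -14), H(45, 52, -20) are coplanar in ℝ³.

Yes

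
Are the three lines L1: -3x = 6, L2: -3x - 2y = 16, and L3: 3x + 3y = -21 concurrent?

Yes

Intersecting L1 and L2: solving the 2×2 system gives (x, y) = (-2, -5).
Substitute into L3: (3)(-2) + (3)(-5) = -21.
This equals -21, so (-2, -5) lies on all three lines and they are concurrent.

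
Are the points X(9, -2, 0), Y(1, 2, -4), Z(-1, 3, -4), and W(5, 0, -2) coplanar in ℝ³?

Yes

The four points are coplanar iff the 3×3 determinant with rows XY, XZ, XW is zero.
Rows: (-8, 4, -4), (-10, 5, -4), (-4, 2, -2).
Expanding along the first row: (-8)(-2) − (4)(4) + (-4)(0) = 0.
Zero determinant ⇒ coplanar.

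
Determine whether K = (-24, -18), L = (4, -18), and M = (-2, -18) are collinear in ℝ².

Yes

KL = (28, 0), KM = (22, 0).
Twice the signed area of △KLM is (28)(0) − (0)(22) = 0.
The triangle is degenerate (zero area), so the points are collinear.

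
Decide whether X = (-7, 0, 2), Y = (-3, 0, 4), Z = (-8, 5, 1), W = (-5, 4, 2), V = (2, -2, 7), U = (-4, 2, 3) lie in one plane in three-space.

No

The plane through X, Y, Z has normal n = XY × XZ = (-10, 2, 20) and equation n·P = 110.
Checking the remaining points: n·W = 98, n·V = 116, n·U = 104.
Since n·W = 98 ≠ 110, W is off the plane and the points are not all coplanar.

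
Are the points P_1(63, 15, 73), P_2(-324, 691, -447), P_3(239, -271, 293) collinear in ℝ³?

No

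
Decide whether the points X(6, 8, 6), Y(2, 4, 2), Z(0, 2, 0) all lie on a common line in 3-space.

Yes

XY = (-4, -4, -4), XZ = (-6, -6, -6).
XY × XZ = (0, 0, 0).
The cross product vanishes, so the three points are collinear.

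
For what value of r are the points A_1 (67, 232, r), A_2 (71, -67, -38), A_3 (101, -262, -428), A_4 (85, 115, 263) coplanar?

Coplanarity ⇔ det[A_1A_2; A_1A_3; A_1A_4] = 0.
Expanding, this is linear in r: (-8190)r + (4070430) = 0.
So r = 497.

497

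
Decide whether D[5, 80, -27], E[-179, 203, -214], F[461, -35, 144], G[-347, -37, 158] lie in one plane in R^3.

A normal to the plane through D, E, F is n = DE × DF = (-472, -53808, -34928).
The plane has equation n·P = -3363944. For G: n·G = -3363944.
Equal, so G lies in the plane and all four are coplanar.

Yes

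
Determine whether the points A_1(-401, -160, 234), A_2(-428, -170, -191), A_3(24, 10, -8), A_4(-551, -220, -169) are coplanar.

No

With A_1 as base: A_1A_2 = (-27, -10, -425), A_1A_3 = (425, 170, -242), A_1A_4 = (-150, -60, -403).
A_1A_3 × A_1A_4 = (-83030, 207575, 0).
A_1A_2 · (A_1A_3 × A_1A_4) = 166060.
Since 166060 ≠ 0, the four points are not coplanar.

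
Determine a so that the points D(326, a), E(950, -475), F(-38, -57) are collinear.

-211

The three points are collinear iff det[DE; DF] = 0.
This determinant is linear in a: (-988)a + (-208468) = 0, so a = -211.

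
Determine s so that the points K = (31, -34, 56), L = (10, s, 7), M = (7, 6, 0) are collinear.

Collinearity requires KL × KM = 0; each component is linear in s.
The x-component gives (-56)s + (56) = 0, so s = 1.
The remaining components then also vanish.

1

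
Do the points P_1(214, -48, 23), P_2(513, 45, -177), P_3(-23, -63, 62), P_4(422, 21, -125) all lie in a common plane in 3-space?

No

With P_1 as base: P_1P_2 = (299, 93, -200), P_1P_3 = (-237, -15, 39), P_1P_4 = (208, 69, -148).
P_1P_3 × P_1P_4 = (-471, -26964, -13233).
P_1P_2 · (P_1P_3 × P_1P_4) = -1881.
Since -1881 ≠ 0, the four points are not coplanar.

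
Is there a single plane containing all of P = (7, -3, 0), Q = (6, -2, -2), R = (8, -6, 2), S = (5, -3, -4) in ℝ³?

A normal to the plane through P, Q, R is n = PQ × PR = (-4, 0, 2).
The plane has equation n·X = -28. For S: n·S = -28.
Equal, so S lies in the plane and all four are coplanar.

Yes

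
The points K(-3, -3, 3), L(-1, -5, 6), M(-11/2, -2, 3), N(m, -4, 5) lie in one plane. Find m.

-5/2

The points are coplanar iff KL · (KM × KN) = 0.
Expanding, this is linear in m: (-3)m + (-15/2) = 0.
So m = -5/2.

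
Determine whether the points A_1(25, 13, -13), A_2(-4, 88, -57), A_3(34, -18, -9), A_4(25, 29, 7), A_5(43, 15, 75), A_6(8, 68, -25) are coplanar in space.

The plane through A_1, A_2, A_3 has normal n = A_1A_2 × A_1A_3 = (-1064, -280, 224) and equation n·P = -33152.
Checking the remaining points: n·A_4 = -33152, n·A_5 = -33152, n·A_6 = -33152.
All equal -33152, so all 6 points lie in one plane.

Yes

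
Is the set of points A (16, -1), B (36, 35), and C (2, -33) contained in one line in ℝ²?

AB = (20, 36), AC = (-14, -32).
If collinear, AC would be a scalar multiple of AB. But (20)·(-32) ≠ (36)·(-14) (difference -136), so they are not parallel; the points are not collinear.

No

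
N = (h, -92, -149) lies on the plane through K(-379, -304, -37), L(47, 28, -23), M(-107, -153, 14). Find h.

Coplanarity requires KL · (KM × KN) = 0.
KL = (426, 332, 14), KM = (272, 151, 51); the triple product is linear in h with coefficient 14818 and constant term 4726942.
Setting it to zero: h = -319.

-319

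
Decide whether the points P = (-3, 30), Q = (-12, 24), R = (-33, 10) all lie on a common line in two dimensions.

Yes

PQ = (-9, -6), PR = (-30, -20).
Twice the signed area of △PQR is (-9)(-20) − (-6)(-30) = 0.
The triangle is degenerate (zero area), so the points are collinear.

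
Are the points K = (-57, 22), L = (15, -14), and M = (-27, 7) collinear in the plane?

KL = (72, -36), KM = (30, -15).
Twice the signed area of △KLM is (72)(-15) − (-36)(30) = 0.
The triangle is degenerate (zero area), so the points are collinear.

Yes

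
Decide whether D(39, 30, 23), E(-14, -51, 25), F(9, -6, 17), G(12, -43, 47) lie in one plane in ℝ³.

Yes

A normal to the plane through D, E, F is n = DE × DF = (558, -378, -522).
The plane has equation n·P = -1584. For G: n·G = -1584.
Equal, so G lies in the plane and all four are coplanar.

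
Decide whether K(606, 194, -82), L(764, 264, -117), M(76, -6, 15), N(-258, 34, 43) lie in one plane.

The four points are coplanar iff the 3×3 determinant with rows KL, KM, KN is zero.
Rows: (158, 70, -35), (-530, -200, 97), (-864, -160, 125).
Expanding along the first row: (158)(-9480) − (70)(17558) + (-35)(-88000) = 353100.
Nonzero ⇒ not coplanar.

No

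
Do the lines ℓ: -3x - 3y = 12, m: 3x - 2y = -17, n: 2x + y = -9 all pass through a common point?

The three lines meet at one point iff the augmented coefficient matrix [aᵢ bᵢ cᵢ] has rank < 3, i.e. its determinant vanishes.
Here the determinant is 0.
It vanishes, so the lines are concurrent at (-5, 1).

Yes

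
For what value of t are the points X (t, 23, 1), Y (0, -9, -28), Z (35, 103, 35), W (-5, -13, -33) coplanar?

25

Coplanarity ⇔ det[XY; XZ; XW] = 0.
Expanding, this is linear in t: (308)t + (-7700) = 0.
So t = 25.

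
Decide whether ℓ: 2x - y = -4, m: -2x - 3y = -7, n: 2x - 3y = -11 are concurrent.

No

Intersecting ℓ and m: solving the 2×2 system gives (x, y) = (-5/8, 11/4).
Substitute into n: (2)(-5/8) + (-3)(11/4) = -19/2.
But n requires -11 ≠ -19/2, so the three lines have no common point.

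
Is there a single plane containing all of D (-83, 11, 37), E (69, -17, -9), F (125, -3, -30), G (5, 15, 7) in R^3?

The four points are coplanar iff the 3×3 determinant with rows DE, DF, DG is zero.
Rows: (152, -28, -46), (208, -14, -67), (88, 4, -30).
Expanding along the first row: (152)(688) − (-28)(-344) + (-46)(2064) = 0.
Zero determinant ⇒ coplanar.

Yes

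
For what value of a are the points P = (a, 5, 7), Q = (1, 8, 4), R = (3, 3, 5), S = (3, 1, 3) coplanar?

The points are coplanar iff PQ · (PR × PS) = 0.
Expanding, this is linear in a: (-12)a + (36) = 0.
So a = 3.

3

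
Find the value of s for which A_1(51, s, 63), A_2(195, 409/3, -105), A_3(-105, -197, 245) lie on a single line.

-71/3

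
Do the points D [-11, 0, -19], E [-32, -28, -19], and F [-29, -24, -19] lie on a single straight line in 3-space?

DE = (-21, -28, 0), DF = (-18, -24, 0).
Each component of DF is 6/7 times the corresponding component of DE, so DF = 6/7·DE and the points are collinear.

Yes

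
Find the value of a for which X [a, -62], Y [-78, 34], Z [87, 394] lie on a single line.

-122

The three points are collinear iff det[XY; XZ] = 0.
This determinant is linear in a: (-360)a + (-43920) = 0, so a = -122.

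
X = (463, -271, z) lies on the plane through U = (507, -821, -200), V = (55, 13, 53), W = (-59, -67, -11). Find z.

The plane through U, V, W has equation −33136x − 57770y + 131236z = 4382018.
Substituting X: (131236)z + (313702) = 4382018, so z = 31.

31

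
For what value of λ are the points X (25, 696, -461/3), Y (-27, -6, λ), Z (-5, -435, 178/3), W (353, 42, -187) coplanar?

-19/3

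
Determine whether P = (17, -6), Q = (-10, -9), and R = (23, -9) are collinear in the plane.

No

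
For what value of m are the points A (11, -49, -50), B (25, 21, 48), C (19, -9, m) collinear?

6

Direction AB = (14, 70, 98). From the x-coordinate of C, the parameter along the line is τ = (19 − 11)/14 = 4/7.
Then m = (-50) + 4/7·(98) = 6.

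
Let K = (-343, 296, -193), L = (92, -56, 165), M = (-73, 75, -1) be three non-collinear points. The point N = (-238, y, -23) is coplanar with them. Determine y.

218

The plane through K, L, M has equation 11534x + 13140y − 1095z = 144613.
Substituting N: (13140)y + (-2719907) = 144613, so y = 218.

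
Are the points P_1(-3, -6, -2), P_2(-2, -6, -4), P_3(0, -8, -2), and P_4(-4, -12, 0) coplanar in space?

No

The four points are coplanar iff the 3×3 determinant with rows P_1P_2, P_1P_3, P_1P_4 is zero.
Rows: (1, 0, -2), (3, -2, 0), (-1, -6, 2).
Expanding along the first row: (1)(-4) − (0)(6) + (-2)(-20) = 36.
Nonzero ⇒ not coplanar.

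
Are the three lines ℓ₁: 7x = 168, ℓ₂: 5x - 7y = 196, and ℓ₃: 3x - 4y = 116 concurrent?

No

Intersecting ℓ₁ and ℓ₂: solving the 2×2 system gives (x, y) = (24, -76/7).
Substitute into ℓ₃: (3)(24) + (-4)(-76/7) = 808/7.
But ℓ₃ requires 116 ≠ 808/7, so the three lines have no common point.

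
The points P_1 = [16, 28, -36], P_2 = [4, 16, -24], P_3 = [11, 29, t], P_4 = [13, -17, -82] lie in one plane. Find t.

Normal to plane P_1P_2P_4: n = (1092, -588, 504); plane equation n·P = -17136.
Requiring n·P_3 = -17136: (504)t + (-5040) = -17136.
So t = -24.

-24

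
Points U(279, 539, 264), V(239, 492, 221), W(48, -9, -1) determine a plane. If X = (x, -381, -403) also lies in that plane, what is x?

-330

A normal to the plane is n = UV × UW = (-11109, -667, 11063).
X lies in the plane iff n · UX = 0.
This gives (-11109)x + (-3665970) = 0, so x = -330.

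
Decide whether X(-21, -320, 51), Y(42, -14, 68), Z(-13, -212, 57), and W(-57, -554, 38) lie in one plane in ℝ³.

The four points are coplanar iff the 3×3 determinant with rows XY, XZ, XW is zero.
Rows: (63, 306, 17), (8, 108, 6), (-36, -234, -13).
Expanding along the first row: (63)(0) − (306)(112) + (17)(2016) = 0.
Zero determinant ⇒ coplanar.

Yes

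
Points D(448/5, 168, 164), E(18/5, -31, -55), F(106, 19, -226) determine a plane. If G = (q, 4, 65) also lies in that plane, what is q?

-52/5

A normal to the plane is n = DE × DF = (44979, -185658/5, 80388/5).
G lies in the plane iff n · DG = 0.
This gives (44979)q + (2338908/5) = 0, so q = -52/5.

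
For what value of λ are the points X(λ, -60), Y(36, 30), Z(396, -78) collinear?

The three points are collinear iff det[XY; XZ] = 0.
This determinant is linear in λ: (108)λ + (-36288) = 0, so λ = 336.

336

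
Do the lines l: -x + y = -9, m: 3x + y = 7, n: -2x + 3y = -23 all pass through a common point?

Intersecting l and m: solving the 2×2 system gives (x, y) = (4, -5).
Substitute into n: (-2)(4) + (3)(-5) = -23.
This equals -23, so (4, -5) lies on all three lines and they are concurrent.

Yes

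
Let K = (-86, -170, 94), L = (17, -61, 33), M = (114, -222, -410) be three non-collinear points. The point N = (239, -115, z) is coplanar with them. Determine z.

A normal to the plane is n = KL × KM = (-58108, 39712, -27156).
N lies in the plane iff n · KN = 0.
This gives (-27156)z + (-14148276) = 0, so z = -521.

-521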